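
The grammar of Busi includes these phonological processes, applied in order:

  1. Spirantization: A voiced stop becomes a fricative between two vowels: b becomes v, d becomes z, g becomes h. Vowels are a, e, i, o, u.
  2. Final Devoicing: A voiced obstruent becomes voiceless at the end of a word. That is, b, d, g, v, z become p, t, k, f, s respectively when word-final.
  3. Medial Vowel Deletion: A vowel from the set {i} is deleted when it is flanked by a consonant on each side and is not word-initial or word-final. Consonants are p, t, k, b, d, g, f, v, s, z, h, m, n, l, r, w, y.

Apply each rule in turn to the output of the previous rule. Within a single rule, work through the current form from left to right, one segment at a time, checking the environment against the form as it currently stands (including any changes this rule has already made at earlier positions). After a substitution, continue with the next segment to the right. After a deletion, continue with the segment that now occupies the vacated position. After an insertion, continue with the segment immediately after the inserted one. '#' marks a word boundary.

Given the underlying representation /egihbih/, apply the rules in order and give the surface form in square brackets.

1 Spirantization: [egihbih] → [ehihbih]
2 Final Devoicing: no change — [ehihbih]
3 Medial Vowel Deletion: [ehihbih] → [ehhbh]

[ehhbh]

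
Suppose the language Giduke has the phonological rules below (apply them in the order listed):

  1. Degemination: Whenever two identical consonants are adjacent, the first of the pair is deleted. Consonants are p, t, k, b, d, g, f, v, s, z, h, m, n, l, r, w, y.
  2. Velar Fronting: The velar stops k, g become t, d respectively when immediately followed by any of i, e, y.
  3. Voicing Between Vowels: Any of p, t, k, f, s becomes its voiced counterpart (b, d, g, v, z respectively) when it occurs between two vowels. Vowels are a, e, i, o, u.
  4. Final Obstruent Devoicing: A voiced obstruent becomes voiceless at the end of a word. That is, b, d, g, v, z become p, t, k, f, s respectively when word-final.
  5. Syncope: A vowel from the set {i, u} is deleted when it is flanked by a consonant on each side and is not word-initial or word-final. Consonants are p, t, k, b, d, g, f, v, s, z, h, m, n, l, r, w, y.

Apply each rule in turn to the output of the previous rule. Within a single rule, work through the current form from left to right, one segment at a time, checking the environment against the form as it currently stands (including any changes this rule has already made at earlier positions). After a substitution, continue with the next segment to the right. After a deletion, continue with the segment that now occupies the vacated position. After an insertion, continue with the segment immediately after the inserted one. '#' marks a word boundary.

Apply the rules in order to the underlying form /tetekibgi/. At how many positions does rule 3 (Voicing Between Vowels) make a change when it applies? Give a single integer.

1 Degemination: no change — [tetekibgi]
2 Velar Fronting: [tetekibgi] → [tetetibdi]
3 Voicing Between Vowels: [tetetibdi] → [tededibdi]
4 Final Obstruent Devoicing: no change — [tededibdi]
5 Syncope: [tededibdi] → [tededbdi]
Rule 3 changed 2 position(s).

2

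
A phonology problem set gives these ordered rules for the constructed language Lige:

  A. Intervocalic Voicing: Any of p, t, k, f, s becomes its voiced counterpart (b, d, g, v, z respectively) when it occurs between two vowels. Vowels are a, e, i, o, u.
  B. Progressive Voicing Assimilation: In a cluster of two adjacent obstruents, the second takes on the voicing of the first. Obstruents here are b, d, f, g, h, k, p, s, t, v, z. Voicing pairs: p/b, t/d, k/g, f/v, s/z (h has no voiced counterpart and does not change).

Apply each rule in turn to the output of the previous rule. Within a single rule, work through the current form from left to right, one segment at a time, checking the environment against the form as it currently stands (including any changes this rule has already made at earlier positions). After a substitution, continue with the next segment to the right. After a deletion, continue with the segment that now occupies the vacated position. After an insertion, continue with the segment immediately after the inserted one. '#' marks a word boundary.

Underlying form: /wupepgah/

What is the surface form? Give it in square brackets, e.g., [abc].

[wubepkah]

A Intervocalic Voicing: [wupepgah] → [wubepgah]
B Progressive Voicing Assimilation: [wubepgah] → [wubepkah]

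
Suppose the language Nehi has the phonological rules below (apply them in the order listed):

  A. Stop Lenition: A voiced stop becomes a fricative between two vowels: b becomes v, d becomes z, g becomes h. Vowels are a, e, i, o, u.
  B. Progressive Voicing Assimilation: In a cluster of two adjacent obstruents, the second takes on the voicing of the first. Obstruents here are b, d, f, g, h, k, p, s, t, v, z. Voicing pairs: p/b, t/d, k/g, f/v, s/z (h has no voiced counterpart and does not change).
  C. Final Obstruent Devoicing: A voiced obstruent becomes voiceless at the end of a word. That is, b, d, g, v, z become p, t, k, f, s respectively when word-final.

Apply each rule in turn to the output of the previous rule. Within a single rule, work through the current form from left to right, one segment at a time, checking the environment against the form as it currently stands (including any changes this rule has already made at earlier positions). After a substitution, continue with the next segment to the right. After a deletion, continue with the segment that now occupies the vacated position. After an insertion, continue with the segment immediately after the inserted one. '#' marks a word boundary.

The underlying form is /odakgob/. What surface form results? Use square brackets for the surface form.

[ozakkop]

A Stop Lenition: [odakgob] → [ozakgob]
B Progressive Voicing Assimilation: [ozakgob] → [ozakkob]
C Final Obstruent Devoicing: [ozakkob] → [ozakkop]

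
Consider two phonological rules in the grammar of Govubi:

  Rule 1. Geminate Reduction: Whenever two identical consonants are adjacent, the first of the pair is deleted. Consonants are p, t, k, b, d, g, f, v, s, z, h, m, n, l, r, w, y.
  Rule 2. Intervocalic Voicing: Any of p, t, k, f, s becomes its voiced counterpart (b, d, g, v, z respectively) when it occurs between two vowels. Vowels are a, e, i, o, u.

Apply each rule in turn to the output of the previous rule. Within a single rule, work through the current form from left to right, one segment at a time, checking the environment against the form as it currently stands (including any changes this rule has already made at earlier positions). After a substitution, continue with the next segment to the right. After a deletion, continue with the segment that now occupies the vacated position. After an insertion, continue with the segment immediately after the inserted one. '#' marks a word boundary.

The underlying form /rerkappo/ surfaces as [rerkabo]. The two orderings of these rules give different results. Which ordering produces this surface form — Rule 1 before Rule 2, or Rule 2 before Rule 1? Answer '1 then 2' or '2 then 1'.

1 then 2

Order 1 then 2:
  1 Geminate Reduction: [rerkappo] → [rerkapo]
  2 Intervocalic Voicing: [rerkapo] → [rerkabo]
  result: [rerkabo]
Order 2 then 1:
  2 Intervocalic Voicing: no change — [rerkappo]
  1 Geminate Reduction: [rerkappo] → [rerkapo]
  result: [rerkapo]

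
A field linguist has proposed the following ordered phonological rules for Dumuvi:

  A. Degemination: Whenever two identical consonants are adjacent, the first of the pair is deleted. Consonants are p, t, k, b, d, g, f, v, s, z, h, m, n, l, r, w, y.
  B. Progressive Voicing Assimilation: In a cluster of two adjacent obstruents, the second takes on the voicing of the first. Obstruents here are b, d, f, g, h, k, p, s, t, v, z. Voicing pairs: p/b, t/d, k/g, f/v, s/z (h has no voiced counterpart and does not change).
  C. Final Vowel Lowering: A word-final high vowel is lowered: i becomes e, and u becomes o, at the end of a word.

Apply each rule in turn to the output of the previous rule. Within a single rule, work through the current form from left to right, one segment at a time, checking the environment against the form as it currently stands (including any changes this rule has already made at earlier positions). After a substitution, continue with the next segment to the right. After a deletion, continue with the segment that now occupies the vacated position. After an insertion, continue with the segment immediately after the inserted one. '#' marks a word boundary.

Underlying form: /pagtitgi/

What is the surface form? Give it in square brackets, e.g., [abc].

A Degemination: no change — [pagtitgi]
B Progressive Voicing Assimilation: [pagtitgi] → [pagditki]
C Final Vowel Lowering: [pagditki] → [pagditke]

[pagditke]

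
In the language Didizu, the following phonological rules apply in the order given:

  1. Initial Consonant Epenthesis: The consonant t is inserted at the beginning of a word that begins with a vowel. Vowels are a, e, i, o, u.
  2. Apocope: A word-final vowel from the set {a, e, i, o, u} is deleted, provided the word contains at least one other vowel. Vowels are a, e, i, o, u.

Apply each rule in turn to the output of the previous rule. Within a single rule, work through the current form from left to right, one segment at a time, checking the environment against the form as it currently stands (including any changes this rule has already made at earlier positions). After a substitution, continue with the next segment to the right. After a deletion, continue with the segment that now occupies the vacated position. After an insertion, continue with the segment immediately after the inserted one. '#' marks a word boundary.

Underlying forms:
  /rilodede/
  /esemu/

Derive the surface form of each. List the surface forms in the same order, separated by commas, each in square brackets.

[riloded], [tesem]

/rilodede/:
  1 Initial Consonant Epenthesis: no change — [rilodede]
  2 Apocope: [rilodede] → [riloded]
/esemu/:
  1 Initial Consonant Epenthesis: [esemu] → [tesemu]
  2 Apocope: [tesemu] → [tesem]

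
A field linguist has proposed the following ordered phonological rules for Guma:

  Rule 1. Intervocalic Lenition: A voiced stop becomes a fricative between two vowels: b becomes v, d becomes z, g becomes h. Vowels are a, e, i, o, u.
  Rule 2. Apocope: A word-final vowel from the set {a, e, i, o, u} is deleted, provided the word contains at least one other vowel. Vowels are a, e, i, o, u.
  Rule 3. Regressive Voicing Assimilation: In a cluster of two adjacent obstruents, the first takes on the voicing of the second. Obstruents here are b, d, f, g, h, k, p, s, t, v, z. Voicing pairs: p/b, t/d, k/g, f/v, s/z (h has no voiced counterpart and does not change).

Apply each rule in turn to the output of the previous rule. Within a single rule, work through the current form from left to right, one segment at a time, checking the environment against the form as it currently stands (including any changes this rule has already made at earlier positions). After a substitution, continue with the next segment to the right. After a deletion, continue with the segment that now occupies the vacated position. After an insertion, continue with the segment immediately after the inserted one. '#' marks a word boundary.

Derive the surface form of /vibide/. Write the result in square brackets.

[viviz]

Rule 1 Intervocalic Lenition: [vibide] → [vivize]
Rule 2 Apocope: [vivize] → [viviz]
Rule 3 Regressive Voicing Assimilation: no change — [viviz]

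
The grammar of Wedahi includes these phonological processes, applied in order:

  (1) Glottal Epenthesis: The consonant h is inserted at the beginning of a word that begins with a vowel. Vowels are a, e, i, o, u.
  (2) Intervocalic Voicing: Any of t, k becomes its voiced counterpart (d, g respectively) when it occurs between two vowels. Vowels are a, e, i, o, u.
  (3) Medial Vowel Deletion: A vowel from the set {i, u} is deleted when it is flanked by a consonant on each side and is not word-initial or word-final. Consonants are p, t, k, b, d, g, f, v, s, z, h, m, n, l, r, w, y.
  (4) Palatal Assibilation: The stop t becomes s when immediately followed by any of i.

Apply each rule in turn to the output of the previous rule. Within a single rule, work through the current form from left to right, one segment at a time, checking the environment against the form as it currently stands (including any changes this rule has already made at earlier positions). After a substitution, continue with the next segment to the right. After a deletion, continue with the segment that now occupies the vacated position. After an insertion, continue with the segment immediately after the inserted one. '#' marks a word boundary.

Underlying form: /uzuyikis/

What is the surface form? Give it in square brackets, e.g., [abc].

[hzygs]

(1) Glottal Epenthesis: [uzuyikis] → [huzuyikis]
(2) Intervocalic Voicing: [huzuyikis] → [huzuyigis]
(3) Medial Vowel Deletion: [huzuyigis] → [hzygs]
(4) Palatal Assibilation: no change — [hzygs]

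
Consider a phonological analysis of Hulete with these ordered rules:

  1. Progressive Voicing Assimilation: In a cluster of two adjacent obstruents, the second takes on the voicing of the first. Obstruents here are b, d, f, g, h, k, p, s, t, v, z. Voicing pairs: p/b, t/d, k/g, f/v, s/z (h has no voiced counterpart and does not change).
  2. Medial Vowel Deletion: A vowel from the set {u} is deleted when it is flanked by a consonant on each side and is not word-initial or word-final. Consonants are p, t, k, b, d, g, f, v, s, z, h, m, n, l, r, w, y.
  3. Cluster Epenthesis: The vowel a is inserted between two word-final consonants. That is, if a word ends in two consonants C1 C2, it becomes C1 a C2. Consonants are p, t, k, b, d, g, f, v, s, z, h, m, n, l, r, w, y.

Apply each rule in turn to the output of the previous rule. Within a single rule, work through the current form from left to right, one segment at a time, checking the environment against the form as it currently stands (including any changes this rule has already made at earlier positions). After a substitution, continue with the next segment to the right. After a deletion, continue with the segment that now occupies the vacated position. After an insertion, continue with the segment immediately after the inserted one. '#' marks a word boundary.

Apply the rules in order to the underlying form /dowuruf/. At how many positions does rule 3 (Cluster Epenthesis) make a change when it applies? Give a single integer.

1 Progressive Voicing Assimilation: no change — [dowuruf]
2 Medial Vowel Deletion: [dowuruf] → [dowrf]
3 Cluster Epenthesis: [dowrf] → [dowraf]
Rule 3 changed 1 position(s).

1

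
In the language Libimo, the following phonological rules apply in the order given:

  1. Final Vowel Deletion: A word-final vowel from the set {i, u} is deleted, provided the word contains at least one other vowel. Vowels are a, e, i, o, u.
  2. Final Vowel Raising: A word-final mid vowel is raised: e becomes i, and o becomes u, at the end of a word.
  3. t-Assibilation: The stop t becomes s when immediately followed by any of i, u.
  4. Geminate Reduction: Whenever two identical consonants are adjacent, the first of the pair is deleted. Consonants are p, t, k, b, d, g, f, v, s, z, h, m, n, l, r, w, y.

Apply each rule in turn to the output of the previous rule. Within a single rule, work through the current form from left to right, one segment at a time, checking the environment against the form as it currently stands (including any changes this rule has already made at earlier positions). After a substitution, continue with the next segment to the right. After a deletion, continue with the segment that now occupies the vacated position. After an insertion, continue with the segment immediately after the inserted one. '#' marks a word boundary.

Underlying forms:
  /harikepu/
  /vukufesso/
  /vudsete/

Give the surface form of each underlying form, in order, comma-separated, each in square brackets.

[harikep], [vukufesu], [vudsesi]

/harikepu/:
  1 Final Vowel Deletion: [harikepu] → [harikep]
  2 Final Vowel Raising: no change — [harikep]
  3 t-Assibilation: no change — [harikep]
  4 Geminate Reduction: no change — [harikep]
/vukufesso/:
  1 Final Vowel Deletion: no change — [vukufesso]
  2 Final Vowel Raising: [vukufesso] → [vukufessu]
  3 t-Assibilation: no change — [vukufessu]
  4 Geminate Reduction: [vukufessu] → [vukufesu]
/vudsete/:
  1 Final Vowel Deletion: no change — [vudsete]
  2 Final Vowel Raising: [vudsete] → [vudseti]
  3 t-Assibilation: [vudseti] → [vudsesi]
  4 Geminate Reduction: no change — [vudsesi]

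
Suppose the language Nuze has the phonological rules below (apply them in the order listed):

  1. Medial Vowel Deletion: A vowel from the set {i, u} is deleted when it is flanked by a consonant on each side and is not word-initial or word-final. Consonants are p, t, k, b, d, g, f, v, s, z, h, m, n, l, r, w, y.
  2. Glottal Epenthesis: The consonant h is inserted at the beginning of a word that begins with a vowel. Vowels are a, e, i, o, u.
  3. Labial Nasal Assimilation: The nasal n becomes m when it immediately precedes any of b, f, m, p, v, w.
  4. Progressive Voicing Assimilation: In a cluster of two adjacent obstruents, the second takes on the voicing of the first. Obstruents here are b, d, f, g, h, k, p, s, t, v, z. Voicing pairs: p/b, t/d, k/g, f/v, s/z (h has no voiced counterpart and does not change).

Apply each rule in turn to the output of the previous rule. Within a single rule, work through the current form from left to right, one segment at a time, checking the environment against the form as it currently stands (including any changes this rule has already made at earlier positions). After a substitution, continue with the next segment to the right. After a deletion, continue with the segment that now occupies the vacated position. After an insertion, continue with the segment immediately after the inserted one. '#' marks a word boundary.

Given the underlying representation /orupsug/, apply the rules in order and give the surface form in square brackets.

[horpsk]

1 Medial Vowel Deletion: [orupsug] → [orpsg]
2 Glottal Epenthesis: [orpsg] → [horpsg]
3 Labial Nasal Assimilation: no change — [horpsg]
4 Progressive Voicing Assimilation: [horpsg] → [horpsk]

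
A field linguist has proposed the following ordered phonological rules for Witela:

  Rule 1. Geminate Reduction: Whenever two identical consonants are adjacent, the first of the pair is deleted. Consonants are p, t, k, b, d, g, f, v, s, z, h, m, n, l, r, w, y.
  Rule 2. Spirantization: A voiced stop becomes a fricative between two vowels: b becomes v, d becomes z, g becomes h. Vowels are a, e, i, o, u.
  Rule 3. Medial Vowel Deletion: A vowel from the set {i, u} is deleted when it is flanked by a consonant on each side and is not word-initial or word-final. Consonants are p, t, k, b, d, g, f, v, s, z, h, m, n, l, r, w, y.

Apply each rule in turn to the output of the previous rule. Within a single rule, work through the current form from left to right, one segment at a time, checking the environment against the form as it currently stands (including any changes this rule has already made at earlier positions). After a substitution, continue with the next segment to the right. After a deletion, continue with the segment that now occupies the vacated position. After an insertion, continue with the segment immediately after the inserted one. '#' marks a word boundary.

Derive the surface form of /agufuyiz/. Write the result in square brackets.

[ahfyz]

Rule 1 Geminate Reduction: no change — [agufuyiz]
Rule 2 Spirantization: [agufuyiz] → [ahufuyiz]
Rule 3 Medial Vowel Deletion: [ahufuyiz] → [ahfyz]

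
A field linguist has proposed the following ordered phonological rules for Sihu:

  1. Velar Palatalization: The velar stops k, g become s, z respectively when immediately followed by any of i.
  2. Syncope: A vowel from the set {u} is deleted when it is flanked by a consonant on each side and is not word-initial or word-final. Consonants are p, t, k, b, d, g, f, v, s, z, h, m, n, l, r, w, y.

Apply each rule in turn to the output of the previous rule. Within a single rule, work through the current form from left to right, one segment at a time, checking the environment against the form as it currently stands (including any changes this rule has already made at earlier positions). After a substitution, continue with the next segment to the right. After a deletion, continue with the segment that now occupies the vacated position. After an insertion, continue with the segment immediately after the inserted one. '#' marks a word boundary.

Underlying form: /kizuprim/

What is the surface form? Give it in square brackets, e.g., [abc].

[sizprim]

1 Velar Palatalization: [kizuprim] → [sizuprim]
2 Syncope: [sizuprim] → [sizprim]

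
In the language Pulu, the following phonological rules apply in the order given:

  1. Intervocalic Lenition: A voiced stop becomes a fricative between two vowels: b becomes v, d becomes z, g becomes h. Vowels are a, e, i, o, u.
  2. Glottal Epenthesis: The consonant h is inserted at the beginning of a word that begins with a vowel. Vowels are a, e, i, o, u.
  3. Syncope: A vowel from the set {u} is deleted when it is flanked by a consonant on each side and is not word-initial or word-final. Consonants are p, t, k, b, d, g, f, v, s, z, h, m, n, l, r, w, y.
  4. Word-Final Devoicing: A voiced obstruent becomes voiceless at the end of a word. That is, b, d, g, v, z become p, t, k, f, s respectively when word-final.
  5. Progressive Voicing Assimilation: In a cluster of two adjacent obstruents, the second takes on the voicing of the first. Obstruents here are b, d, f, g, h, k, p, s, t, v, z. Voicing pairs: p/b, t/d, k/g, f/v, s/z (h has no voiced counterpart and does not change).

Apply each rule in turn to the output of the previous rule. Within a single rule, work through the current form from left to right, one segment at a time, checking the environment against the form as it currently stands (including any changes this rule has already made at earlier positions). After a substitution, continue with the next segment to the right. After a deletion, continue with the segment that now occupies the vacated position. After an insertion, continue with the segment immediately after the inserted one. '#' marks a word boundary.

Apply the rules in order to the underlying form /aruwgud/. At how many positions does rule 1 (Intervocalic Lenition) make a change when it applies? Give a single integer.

0

1 Intervocalic Lenition: no change — [aruwgud]
2 Glottal Epenthesis: [aruwgud] → [haruwgud]
3 Syncope: [haruwgud] → [harwgd]
4 Word-Final Devoicing: [harwgd] → [harwgt]
5 Progressive Voicing Assimilation: [harwgt] → [harwgd]
Rule 1 changed 0 position(s).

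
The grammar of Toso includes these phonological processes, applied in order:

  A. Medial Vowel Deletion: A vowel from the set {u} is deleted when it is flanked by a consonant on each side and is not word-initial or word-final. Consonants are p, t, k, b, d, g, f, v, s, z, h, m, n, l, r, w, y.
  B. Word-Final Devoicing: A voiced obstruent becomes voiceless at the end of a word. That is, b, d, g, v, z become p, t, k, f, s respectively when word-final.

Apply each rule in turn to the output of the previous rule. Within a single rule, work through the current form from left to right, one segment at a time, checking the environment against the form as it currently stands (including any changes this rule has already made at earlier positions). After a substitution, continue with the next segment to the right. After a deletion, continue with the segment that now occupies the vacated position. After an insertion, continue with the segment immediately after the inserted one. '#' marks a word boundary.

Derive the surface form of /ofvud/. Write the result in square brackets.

[ofvt]

A Medial Vowel Deletion: [ofvud] → [ofvd]
B Word-Final Devoicing: [ofvd] → [ofvt]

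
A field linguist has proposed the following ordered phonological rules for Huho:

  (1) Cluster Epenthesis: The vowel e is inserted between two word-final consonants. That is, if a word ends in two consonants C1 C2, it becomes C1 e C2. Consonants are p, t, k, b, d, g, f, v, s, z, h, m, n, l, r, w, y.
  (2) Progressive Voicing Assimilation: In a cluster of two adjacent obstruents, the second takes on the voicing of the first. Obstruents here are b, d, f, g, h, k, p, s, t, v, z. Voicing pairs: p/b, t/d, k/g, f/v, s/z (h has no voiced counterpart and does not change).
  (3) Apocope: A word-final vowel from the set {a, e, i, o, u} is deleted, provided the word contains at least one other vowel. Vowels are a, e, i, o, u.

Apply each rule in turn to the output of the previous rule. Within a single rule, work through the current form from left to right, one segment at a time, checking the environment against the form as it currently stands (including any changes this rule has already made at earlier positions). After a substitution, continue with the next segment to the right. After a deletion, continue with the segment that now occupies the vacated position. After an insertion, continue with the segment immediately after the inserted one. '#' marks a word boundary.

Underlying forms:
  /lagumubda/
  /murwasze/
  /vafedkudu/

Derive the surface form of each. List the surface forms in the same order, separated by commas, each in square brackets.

/lagumubda/:
  (1) Cluster Epenthesis: no change — [lagumubda]
  (2) Progressive Voicing Assimilation: no change — [lagumubda]
  (3) Apocope: [lagumubda] → [lagumubd]
/murwasze/:
  (1) Cluster Epenthesis: no change — [murwasze]
  (2) Progressive Voicing Assimilation: [murwasze] → [murwasse]
  (3) Apocope: [murwasse] → [murwass]
/vafedkudu/:
  (1) Cluster Epenthesis: no change — [vafedkudu]
  (2) Progressive Voicing Assimilation: [vafedkudu] → [vafedgudu]
  (3) Apocope: [vafedgudu] → [vafedgud]

[lagumubd], [murwass], [vafedgud]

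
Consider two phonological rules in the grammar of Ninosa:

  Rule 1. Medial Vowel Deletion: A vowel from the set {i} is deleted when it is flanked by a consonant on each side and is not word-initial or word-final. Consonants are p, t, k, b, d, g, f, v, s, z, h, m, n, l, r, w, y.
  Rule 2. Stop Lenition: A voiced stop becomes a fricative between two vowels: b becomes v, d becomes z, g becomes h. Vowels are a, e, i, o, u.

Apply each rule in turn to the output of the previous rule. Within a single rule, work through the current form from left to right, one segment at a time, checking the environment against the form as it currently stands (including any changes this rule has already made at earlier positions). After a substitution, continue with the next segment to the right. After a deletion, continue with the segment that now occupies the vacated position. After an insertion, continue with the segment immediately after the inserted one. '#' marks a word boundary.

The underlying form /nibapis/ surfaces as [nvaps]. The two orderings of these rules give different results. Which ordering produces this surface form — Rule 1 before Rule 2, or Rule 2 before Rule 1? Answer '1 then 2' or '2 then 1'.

2 then 1

Order 1 then 2:
  1 Medial Vowel Deletion: [nibapis] → [nbaps]
  2 Stop Lenition: no change — [nbaps]
  result: [nbaps]
Order 2 then 1:
  2 Stop Lenition: [nibapis] → [nivapis]
  1 Medial Vowel Deletion: [nivapis] → [nvaps]
  result: [nvaps]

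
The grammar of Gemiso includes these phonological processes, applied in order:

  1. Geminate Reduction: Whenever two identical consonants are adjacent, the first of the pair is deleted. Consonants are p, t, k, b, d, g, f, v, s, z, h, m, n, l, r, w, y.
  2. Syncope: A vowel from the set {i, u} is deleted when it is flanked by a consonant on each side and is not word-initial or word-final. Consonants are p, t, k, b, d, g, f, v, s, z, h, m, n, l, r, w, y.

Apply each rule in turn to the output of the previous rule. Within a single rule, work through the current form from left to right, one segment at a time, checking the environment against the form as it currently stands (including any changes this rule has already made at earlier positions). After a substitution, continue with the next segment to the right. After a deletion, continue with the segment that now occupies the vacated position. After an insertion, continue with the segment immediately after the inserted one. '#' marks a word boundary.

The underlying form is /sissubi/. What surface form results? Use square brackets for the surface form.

1 Geminate Reduction: [sissubi] → [sisubi]
2 Syncope: [sisubi] → [ssbi]

[ssbi]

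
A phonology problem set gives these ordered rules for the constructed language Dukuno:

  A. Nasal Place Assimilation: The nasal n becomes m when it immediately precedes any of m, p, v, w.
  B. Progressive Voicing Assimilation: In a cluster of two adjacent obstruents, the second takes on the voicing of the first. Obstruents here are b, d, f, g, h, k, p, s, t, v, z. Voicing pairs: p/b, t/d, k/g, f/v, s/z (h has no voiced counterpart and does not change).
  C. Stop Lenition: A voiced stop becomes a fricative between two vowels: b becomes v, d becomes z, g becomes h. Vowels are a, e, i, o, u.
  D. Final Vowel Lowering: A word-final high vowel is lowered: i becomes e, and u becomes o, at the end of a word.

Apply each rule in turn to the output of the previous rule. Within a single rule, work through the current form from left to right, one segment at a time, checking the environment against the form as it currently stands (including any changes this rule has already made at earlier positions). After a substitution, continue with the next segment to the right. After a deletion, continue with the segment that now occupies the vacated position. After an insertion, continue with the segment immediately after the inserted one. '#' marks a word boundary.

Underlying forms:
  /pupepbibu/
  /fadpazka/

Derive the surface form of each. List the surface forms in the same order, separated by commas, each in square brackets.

[pupeppivo], [fadbazga]

/pupepbibu/:
  A Nasal Place Assimilation: no change — [pupepbibu]
  B Progressive Voicing Assimilation: [pupepbibu] → [pupeppibu]
  C Stop Lenition: [pupeppibu] → [pupeppivu]
  D Final Vowel Lowering: [pupeppivu] → [pupeppivo]
/fadpazka/:
  A Nasal Place Assimilation: no change — [fadpazka]
  B Progressive Voicing Assimilation: [fadpazka] → [fadbazga]
  C Stop Lenition: no change — [fadbazga]
  D Final Vowel Lowering: no change — [fadbazga]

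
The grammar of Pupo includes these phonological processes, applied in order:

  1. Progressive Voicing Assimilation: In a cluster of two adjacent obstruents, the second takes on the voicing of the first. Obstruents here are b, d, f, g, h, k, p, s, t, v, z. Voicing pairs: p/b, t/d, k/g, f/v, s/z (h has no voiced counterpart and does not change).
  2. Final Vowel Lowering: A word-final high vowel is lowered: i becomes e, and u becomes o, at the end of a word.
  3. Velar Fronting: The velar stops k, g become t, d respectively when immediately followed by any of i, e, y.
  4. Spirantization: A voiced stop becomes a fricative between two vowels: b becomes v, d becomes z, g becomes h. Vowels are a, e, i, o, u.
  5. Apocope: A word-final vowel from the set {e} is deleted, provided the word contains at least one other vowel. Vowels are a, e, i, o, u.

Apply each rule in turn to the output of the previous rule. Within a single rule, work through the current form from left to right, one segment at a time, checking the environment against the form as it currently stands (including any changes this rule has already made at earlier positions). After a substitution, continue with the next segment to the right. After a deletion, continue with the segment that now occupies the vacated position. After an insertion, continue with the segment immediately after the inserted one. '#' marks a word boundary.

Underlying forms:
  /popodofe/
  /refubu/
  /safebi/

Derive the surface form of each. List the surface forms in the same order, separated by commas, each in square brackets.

/popodofe/:
  1 Progressive Voicing Assimilation: no change — [popodofe]
  2 Final Vowel Lowering: no change — [popodofe]
  3 Velar Fronting: no change — [popodofe]
  4 Spirantization: [popodofe] → [popozofe]
  5 Apocope: [popozofe] → [popozof]
/refubu/:
  1 Progressive Voicing Assimilation: no change — [refubu]
  2 Final Vowel Lowering: [refubu] → [refubo]
  3 Velar Fronting: no change — [refubo]
  4 Spirantization: [refubo] → [refuvo]
  5 Apocope: no change — [refuvo]
/safebi/:
  1 Progressive Voicing Assimilation: no change — [safebi]
  2 Final Vowel Lowering: [safebi] → [safebe]
  3 Velar Fronting: no change — [safebe]
  4 Spirantization: [safebe] → [safeve]
  5 Apocope: [safeve] → [safev]

[popozof], [refuvo], [safev]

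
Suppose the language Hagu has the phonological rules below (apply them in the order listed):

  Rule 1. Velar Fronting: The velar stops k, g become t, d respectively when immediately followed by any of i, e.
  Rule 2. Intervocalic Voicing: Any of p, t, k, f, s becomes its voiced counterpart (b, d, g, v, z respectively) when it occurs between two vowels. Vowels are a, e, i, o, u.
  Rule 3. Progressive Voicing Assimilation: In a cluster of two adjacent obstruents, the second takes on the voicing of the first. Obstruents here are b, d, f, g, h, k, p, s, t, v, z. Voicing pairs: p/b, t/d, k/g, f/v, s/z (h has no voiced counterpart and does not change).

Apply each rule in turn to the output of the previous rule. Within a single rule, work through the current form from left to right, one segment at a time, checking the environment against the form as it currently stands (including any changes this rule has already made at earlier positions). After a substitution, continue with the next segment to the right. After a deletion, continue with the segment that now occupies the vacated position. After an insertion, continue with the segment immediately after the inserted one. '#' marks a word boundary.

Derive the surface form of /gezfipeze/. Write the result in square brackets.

Rule 1 Velar Fronting: [gezfipeze] → [dezfipeze]
Rule 2 Intervocalic Voicing: [dezfipeze] → [dezfibeze]
Rule 3 Progressive Voicing Assimilation: [dezfibeze] → [dezvibeze]

[dezvibeze]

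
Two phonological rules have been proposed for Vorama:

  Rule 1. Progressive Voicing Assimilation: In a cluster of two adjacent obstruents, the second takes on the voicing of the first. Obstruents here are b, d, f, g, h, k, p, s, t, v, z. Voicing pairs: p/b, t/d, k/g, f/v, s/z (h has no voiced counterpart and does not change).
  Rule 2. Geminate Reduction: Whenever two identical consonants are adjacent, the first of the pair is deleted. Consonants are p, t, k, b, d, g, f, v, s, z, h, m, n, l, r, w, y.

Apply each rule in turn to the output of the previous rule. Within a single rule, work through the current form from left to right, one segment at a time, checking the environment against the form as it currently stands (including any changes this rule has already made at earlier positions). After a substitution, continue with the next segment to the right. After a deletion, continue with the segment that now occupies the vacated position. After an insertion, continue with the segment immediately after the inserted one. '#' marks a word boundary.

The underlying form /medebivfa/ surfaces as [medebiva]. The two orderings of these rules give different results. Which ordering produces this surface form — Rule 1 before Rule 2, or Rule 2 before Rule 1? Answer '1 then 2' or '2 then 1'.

Order 1 then 2:
  1 Progressive Voicing Assimilation: [medebivfa] → [medebivva]
  2 Geminate Reduction: [medebivva] → [medebiva]
  result: [medebiva]
Order 2 then 1:
  2 Geminate Reduction: no change — [medebivfa]
  1 Progressive Voicing Assimilation: [medebivfa] → [medebivva]
  result: [medebivva]

1 then 2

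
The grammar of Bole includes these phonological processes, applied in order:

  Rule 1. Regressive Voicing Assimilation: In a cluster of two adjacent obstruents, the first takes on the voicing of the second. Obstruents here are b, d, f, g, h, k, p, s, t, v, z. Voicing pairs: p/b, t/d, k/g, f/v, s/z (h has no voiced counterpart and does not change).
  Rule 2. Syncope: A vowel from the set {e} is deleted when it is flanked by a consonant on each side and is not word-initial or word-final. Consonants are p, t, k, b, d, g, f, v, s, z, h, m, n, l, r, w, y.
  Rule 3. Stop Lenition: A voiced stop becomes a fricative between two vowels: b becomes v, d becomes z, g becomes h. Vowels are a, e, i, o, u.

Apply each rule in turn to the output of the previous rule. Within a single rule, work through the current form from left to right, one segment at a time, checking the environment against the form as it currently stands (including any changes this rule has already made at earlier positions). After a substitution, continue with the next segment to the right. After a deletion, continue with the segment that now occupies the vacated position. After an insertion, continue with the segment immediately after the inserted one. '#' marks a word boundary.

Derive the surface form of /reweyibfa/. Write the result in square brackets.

[rwyipfa]

Rule 1 Regressive Voicing Assimilation: [reweyibfa] → [reweyipfa]
Rule 2 Syncope: [reweyipfa] → [rwyipfa]
Rule 3 Stop Lenition: no change — [rwyipfa]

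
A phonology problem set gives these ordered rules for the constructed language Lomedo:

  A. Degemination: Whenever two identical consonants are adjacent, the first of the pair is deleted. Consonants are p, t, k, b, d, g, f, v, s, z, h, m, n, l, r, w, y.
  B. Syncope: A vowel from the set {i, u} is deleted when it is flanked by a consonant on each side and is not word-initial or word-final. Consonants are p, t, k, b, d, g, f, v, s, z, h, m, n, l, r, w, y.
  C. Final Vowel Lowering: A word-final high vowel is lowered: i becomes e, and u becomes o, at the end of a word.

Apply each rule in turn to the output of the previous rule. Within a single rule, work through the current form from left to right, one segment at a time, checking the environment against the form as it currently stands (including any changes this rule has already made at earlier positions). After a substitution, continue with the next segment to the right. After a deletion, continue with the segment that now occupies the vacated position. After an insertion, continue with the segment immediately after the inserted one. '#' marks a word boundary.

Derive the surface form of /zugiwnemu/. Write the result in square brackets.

[zgwnemo]

A Degemination: no change — [zugiwnemu]
B Syncope: [zugiwnemu] → [zgwnemu]
C Final Vowel Lowering: [zgwnemu] → [zgwnemo]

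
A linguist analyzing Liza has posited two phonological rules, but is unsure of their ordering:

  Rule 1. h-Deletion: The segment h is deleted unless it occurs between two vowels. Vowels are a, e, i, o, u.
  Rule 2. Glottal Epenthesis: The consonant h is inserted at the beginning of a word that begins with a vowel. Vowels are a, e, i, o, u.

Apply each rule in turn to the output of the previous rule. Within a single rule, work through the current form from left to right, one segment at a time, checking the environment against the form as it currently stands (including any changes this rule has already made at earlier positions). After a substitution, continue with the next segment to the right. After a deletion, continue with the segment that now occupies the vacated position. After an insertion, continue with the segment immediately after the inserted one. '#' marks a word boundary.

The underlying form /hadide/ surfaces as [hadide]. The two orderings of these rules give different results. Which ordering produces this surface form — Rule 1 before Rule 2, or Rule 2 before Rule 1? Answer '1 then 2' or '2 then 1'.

1 then 2

Order 1 then 2:
  1 h-Deletion: [hadide] → [adide]
  2 Glottal Epenthesis: [adide] → [hadide]
  result: [hadide]
Order 2 then 1:
  2 Glottal Epenthesis: no change — [hadide]
  1 h-Deletion: [hadide] → [adide]
  result: [adide]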